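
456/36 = 12 + 2/3=12.67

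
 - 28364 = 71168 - 99532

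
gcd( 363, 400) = 1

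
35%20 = 15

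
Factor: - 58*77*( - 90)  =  401940  =  2^2*3^2*5^1 * 7^1 * 11^1 * 29^1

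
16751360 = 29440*569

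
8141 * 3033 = 24691653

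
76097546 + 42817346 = 118914892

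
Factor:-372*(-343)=127596 =2^2 * 3^1*7^3 * 31^1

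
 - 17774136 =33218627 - 50992763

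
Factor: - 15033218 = -2^1* 19^1*395611^1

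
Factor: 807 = 3^1*269^1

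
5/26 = 5/26 = 0.19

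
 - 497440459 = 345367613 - 842808072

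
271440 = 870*312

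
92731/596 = 92731/596 = 155.59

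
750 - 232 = 518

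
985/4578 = 985/4578 = 0.22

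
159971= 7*22853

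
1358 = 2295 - 937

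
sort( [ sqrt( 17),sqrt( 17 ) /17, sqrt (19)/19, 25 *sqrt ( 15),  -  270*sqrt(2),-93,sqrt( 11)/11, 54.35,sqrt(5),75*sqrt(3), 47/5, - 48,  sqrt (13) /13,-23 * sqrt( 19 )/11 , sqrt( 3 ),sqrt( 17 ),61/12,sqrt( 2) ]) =[-270*sqrt( 2 ), - 93, - 48, - 23 * sqrt( 19)/11,sqrt(19 )/19,  sqrt(17)/17,sqrt( 13)/13,sqrt( 11) /11,sqrt(2),  sqrt( 3),  sqrt( 5 ), sqrt ( 17)  ,  sqrt( 17), 61/12, 47/5,54.35, 25*sqrt( 15),75*sqrt(3) ] 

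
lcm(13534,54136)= 54136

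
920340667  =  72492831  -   - 847847836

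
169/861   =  169/861 = 0.20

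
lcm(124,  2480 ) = 2480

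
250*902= 225500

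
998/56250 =499/28125 = 0.02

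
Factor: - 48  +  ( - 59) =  - 107=- 107^1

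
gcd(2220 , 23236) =148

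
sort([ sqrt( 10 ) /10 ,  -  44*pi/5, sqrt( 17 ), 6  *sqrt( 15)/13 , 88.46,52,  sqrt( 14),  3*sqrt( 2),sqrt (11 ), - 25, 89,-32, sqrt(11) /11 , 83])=[ - 32 ,-44*pi/5,- 25,sqrt( 11 )/11, sqrt( 10 )/10, 6*sqrt( 15 ) /13, sqrt(11),  sqrt( 14) , sqrt( 17) , 3*sqrt( 2 ), 52,83,  88.46, 89]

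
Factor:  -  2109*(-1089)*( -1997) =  - 4586511897 = - 3^3 *11^2*19^1*37^1*1997^1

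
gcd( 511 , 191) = 1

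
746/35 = 746/35 = 21.31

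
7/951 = 7/951 = 0.01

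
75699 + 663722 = 739421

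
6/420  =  1/70 =0.01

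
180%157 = 23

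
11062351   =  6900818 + 4161533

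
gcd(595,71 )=1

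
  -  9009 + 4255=-4754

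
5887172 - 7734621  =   - 1847449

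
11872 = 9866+2006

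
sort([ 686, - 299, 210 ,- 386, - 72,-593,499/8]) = [  -  593, - 386,- 299 , - 72, 499/8, 210,686]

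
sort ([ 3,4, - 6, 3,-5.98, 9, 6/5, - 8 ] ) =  [ - 8, - 6,-5.98,6/5,3, 3,4, 9]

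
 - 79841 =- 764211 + 684370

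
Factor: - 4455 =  - 3^4*5^1*11^1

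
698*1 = 698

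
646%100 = 46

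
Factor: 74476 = 2^2*43^1*433^1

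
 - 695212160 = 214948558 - 910160718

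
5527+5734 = 11261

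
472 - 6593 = - 6121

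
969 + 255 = 1224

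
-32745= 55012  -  87757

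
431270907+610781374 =1042052281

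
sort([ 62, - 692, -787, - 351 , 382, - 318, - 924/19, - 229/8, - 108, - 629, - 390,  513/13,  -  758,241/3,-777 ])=[  -  787, - 777, - 758,-692, - 629, - 390,-351,  -  318, - 108, - 924/19, - 229/8, 513/13, 62, 241/3,382]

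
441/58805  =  441/58805 = 0.01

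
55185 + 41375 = 96560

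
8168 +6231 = 14399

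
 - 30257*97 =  - 2934929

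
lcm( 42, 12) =84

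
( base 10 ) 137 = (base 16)89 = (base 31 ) 4d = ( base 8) 211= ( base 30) 4h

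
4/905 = 4/905= 0.00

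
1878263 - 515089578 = -513211315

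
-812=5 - 817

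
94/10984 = 47/5492  =  0.01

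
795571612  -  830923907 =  - 35352295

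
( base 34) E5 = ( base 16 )1e1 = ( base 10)481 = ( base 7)1255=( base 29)GH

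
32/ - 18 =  -2 + 2/9 = - 1.78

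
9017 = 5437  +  3580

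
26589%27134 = 26589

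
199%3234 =199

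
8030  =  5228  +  2802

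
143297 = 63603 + 79694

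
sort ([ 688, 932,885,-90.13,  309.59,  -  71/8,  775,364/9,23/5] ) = [ - 90.13 , -71/8 , 23/5,364/9, 309.59,  688, 775 , 885 , 932 ] 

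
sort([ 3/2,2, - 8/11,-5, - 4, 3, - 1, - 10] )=[ - 10 ,-5,  -  4, - 1,-8/11,  3/2, 2, 3]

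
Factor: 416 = 2^5 * 13^1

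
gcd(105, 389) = 1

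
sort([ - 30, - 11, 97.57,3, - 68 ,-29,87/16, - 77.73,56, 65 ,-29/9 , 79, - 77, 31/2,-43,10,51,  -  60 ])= [ -77.73,  -  77, - 68,-60 , - 43, - 30, - 29,- 11,- 29/9,3, 87/16,10,31/2 , 51,56, 65,79,97.57]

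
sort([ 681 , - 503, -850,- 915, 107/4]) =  [-915, - 850,- 503, 107/4, 681]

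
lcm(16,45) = 720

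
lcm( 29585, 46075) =2810575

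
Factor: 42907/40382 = 2^ ( - 1) * 61^(-1)*107^1*331^( - 1 )*401^1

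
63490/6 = 31745/3 = 10581.67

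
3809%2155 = 1654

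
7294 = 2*3647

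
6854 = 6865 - 11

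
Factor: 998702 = 2^1*29^1*67^1*257^1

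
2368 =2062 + 306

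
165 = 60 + 105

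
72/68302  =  36/34151   =  0.00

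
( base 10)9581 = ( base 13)4490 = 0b10010101101101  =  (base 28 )c65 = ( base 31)9U2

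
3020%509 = 475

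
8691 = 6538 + 2153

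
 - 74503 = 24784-99287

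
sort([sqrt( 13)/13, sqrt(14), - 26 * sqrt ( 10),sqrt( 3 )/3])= [ - 26*sqrt(10), sqrt(  13)/13, sqrt( 3) /3,sqrt( 14)]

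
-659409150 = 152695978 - 812105128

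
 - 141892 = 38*( - 3734 ) 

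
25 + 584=609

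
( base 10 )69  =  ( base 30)29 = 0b1000101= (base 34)21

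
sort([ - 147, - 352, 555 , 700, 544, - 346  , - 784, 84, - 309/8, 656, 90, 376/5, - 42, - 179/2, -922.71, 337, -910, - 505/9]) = [ - 922.71, - 910, - 784,  -  352, - 346,-147, - 179/2, - 505/9, - 42, - 309/8, 376/5, 84,90, 337,544,555,656, 700]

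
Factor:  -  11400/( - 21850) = 2^2*3^1*23^ ( - 1) = 12/23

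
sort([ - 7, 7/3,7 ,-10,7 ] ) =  [ - 10, - 7,7/3,7,7]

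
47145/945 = 449/9= 49.89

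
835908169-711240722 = 124667447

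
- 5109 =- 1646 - 3463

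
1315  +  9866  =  11181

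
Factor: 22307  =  22307^1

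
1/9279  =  1/9279 = 0.00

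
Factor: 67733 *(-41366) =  - 2^1*13^1*37^1*43^1*67733^1  =  - 2801843278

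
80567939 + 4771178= 85339117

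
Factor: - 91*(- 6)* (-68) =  - 37128= - 2^3*3^1*7^1 * 13^1*17^1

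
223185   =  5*44637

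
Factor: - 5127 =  - 3^1* 1709^1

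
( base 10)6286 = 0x188E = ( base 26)97K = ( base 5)200121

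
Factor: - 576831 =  - 3^1*47^1*4091^1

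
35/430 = 7/86   =  0.08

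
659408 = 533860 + 125548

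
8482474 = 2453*3458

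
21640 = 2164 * 10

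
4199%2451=1748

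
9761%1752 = 1001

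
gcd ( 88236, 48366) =18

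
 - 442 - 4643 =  - 5085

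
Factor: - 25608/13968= -11/6  =  - 2^ ( - 1)*3^( - 1 )*11^1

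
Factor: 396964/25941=2^2*3^( - 1)*8647^( - 1 )*99241^1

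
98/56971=98/56971 = 0.00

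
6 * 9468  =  56808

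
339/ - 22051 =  - 339/22051 =- 0.02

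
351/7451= 351/7451 = 0.05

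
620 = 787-167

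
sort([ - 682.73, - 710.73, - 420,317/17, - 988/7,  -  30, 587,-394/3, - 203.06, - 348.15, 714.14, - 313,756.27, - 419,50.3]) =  [ - 710.73, - 682.73, -420, - 419 , - 348.15,-313, - 203.06, - 988/7, - 394/3 , - 30,317/17,50.3, 587,714.14,756.27] 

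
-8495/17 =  - 500  +  5/17=-499.71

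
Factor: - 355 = - 5^1*71^1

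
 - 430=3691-4121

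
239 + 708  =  947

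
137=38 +99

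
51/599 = 51/599 = 0.09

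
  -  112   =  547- 659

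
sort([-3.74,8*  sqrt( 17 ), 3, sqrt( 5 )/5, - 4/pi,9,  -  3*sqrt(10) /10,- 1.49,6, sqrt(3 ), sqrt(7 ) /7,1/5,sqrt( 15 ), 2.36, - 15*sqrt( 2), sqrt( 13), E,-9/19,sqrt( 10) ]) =[-15*sqrt(2 ),  -  3.74,  -  1.49,-4/pi, - 3*sqrt( 10 )/10 , - 9/19 , 1/5 , sqrt(7) /7,  sqrt(5) /5, sqrt(3 ), 2.36,E,3, sqrt(10 ),sqrt(13 ),sqrt ( 15 ), 6,9, 8*sqrt(17 ) ]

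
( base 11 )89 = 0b1100001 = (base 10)97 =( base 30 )37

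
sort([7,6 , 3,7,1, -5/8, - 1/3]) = [ -5/8, - 1/3,1, 3  ,  6,7,7]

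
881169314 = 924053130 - 42883816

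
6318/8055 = 702/895  =  0.78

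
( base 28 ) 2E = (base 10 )70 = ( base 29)2C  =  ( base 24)2m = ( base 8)106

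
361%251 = 110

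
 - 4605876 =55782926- 60388802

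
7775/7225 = 1+22/289 = 1.08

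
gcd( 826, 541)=1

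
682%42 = 10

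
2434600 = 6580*370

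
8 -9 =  - 1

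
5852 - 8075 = -2223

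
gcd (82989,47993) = 1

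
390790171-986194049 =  - 595403878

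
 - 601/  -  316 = 601/316 = 1.90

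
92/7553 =92/7553 =0.01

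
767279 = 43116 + 724163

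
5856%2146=1564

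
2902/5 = 2902/5 = 580.40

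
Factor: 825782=2^1*412891^1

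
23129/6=3854 + 5/6 = 3854.83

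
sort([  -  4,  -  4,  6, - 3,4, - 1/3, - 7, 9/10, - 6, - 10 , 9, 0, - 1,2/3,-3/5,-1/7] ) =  [ - 10,  -  7, - 6,-4, - 4, - 3, - 1, - 3/5 , - 1/3,- 1/7,0, 2/3, 9/10 , 4 , 6,9 ] 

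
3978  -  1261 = 2717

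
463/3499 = 463/3499 = 0.13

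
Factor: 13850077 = 727^1*19051^1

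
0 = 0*721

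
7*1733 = 12131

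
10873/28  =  388 +9/28 = 388.32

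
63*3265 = 205695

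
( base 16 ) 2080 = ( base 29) 9pq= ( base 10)8320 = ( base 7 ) 33154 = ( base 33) 7l4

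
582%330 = 252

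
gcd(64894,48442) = 914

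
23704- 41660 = -17956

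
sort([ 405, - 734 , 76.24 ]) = [-734,76.24,405 ]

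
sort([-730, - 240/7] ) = [ - 730 , - 240/7]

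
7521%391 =92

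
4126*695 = 2867570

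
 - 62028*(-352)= 21833856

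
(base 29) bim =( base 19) 182a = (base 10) 9795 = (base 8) 23103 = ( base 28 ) CDN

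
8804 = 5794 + 3010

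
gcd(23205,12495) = 1785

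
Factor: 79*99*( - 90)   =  -2^1*3^4*5^1*11^1*79^1 = - 703890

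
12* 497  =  5964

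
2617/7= 2617/7 = 373.86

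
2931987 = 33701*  87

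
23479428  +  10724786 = 34204214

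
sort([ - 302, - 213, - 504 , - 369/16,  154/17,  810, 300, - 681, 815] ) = [ - 681, - 504, - 302,  -  213 , -369/16,154/17 , 300 , 810 , 815]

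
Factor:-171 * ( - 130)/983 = 2^1*3^2*5^1*13^1 * 19^1 * 983^(-1 ) = 22230/983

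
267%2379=267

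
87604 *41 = 3591764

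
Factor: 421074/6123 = 894/13=2^1*3^1 * 13^( - 1 )*149^1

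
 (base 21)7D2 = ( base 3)11121112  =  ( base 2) 110100100010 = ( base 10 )3362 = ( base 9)4545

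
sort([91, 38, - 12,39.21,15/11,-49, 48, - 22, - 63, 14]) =[-63,  -  49, - 22,  -  12, 15/11, 14,38,39.21, 48, 91]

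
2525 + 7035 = 9560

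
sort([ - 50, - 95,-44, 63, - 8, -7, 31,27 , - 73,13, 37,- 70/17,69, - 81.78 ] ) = [-95,-81.78, - 73,- 50, - 44, - 8, - 7,-70/17, 13,27, 31,37, 63,69]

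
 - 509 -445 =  - 954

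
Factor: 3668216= 2^3*19^1*24133^1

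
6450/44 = 146 + 13/22 = 146.59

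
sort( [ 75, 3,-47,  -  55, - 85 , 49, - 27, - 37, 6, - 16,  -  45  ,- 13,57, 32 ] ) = [ - 85,-55, - 47, - 45, - 37 ,-27, - 16, - 13, 3,6, 32, 49, 57,  75] 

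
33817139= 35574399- 1757260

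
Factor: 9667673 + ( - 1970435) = 7697238 = 2^1 * 3^1*29^1 * 31^1*1427^1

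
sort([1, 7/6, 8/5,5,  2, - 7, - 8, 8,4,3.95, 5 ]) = [ -8,-7, 1, 7/6  ,  8/5, 2,  3.95, 4, 5, 5,8] 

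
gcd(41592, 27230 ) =2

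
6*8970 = 53820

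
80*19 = 1520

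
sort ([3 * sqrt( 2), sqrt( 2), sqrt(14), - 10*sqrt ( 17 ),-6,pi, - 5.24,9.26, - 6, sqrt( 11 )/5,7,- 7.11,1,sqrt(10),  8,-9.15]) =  [ - 10*sqrt (17), - 9.15 , - 7.11, -6, - 6, - 5.24, sqrt (11)/5,1,sqrt(2 ),pi,sqrt(10 ),sqrt ( 14), 3*sqrt( 2),7,8,9.26]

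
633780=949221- 315441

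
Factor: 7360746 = 2^1*3^1*53^1*79^1*293^1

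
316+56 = 372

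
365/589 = 365/589 = 0.62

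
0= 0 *946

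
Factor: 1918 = 2^1*7^1*137^1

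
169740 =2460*69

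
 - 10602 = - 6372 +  -4230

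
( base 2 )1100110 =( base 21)4I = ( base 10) 102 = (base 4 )1212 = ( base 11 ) 93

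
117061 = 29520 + 87541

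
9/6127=9/6127=0.00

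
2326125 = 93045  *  25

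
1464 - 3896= - 2432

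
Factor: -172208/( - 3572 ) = 2^2*19^(-1)*229^1 = 916/19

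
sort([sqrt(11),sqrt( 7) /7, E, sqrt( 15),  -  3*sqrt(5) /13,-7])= [ - 7, - 3*sqrt( 5) /13, sqrt (7)/7, E, sqrt( 11),  sqrt( 15 )]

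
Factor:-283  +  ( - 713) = - 2^2 * 3^1  *83^1  =  - 996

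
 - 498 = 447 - 945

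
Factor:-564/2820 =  - 1/5= -5^(-1)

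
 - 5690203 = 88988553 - 94678756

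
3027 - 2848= 179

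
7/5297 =7/5297 = 0.00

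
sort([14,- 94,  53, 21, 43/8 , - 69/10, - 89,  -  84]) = [ - 94, - 89, - 84, - 69/10 , 43/8, 14,21, 53]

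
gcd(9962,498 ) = 2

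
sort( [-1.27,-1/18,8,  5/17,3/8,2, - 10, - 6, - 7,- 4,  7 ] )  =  [ - 10,- 7,-6, - 4, - 1.27, - 1/18,5/17,3/8, 2, 7,8 ]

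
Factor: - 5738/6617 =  - 2^1*13^(  -  1) * 19^1*151^1*509^ (- 1)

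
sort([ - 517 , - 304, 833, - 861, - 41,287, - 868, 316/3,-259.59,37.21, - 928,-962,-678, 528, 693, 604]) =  [ - 962, - 928, - 868, - 861, - 678, - 517,-304, - 259.59,  -  41, 37.21, 316/3,287, 528, 604 , 693, 833] 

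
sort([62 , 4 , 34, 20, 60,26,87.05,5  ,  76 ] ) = [ 4,5,20,26,34 , 60,62, 76,87.05 ] 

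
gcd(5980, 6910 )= 10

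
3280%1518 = 244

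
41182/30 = 20591/15 = 1372.73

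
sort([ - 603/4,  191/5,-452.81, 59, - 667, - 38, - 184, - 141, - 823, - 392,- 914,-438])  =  [  -  914, - 823, - 667, - 452.81, -438, - 392, - 184,-603/4,-141, - 38, 191/5, 59 ]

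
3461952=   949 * 3648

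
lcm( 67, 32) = 2144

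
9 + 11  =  20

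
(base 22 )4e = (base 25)42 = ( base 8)146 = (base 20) 52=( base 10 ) 102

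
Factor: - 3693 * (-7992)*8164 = 2^5 * 3^4*13^1*37^1 * 157^1 * 1231^1 = 240956018784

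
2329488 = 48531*48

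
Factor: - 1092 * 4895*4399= - 2^2*3^1 * 5^1*7^1*11^1*13^1*53^1*83^1*89^1 = - 23514150660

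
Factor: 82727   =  82727^1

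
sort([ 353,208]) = [ 208,353]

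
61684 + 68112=129796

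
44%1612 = 44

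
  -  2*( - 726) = 1452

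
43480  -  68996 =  - 25516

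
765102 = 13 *58854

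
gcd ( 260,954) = 2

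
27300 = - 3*( - 9100 ) 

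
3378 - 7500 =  - 4122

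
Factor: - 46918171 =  - 211^1 * 222361^1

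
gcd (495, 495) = 495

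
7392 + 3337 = 10729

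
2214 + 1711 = 3925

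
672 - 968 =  - 296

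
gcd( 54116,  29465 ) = 83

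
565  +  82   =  647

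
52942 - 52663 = 279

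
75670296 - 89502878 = - 13832582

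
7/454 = 7/454 = 0.02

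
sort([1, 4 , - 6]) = [-6,1, 4] 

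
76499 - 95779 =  - 19280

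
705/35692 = 705/35692=0.02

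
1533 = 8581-7048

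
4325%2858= 1467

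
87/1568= 87/1568= 0.06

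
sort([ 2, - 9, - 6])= [-9, - 6, 2]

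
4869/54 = 541/6 = 90.17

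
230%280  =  230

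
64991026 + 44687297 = 109678323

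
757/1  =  757 = 757.00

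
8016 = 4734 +3282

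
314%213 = 101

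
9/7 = 9/7 = 1.29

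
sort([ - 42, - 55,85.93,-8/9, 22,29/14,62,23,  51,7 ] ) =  [ - 55 , - 42, - 8/9, 29/14, 7,22,23, 51,  62,85.93 ] 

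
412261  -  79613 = 332648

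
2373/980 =339/140 = 2.42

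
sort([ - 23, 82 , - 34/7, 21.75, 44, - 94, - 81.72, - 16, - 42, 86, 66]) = [  -  94, - 81.72 , - 42, - 23,-16, - 34/7, 21.75, 44, 66, 82, 86]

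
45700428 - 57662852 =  - 11962424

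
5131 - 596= 4535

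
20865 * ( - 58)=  - 1210170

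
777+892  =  1669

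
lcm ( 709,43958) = 43958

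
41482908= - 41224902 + 82707810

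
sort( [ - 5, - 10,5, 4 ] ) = [-10,- 5, 4,5]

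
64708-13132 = 51576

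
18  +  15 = 33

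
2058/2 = 1029 = 1029.00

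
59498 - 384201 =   -  324703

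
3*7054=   21162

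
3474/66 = 579/11 = 52.64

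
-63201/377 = - 168 + 135/377 = - 167.64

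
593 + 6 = 599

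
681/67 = 10 +11/67 = 10.16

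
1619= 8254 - 6635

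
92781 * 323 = 29968263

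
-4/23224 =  - 1 + 5805/5806  =  -  0.00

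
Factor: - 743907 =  - 3^1 *19^1*31^1*421^1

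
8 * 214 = 1712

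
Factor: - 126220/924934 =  - 2^1*5^1*6311^1 *462467^(-1) = - 63110/462467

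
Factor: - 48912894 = - 2^1*3^2*71^1*38273^1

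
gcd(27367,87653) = 1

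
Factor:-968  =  -2^3*11^2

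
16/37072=1/2317 = 0.00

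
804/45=17 + 13/15 = 17.87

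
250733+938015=1188748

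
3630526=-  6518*(  -  557) 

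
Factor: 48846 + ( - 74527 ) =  - 25681  =  - 61^1*421^1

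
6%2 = 0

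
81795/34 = 2405 + 25/34 = 2405.74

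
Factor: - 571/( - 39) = 3^ ( - 1 )*13^( - 1 )*571^1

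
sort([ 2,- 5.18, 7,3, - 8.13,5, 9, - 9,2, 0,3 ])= [ -9, - 8.13,-5.18,0, 2 , 2,3  ,  3,5  ,  7 , 9]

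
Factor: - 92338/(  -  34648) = 46169/17324 = 2^( - 2) * 61^ ( - 1)*71^( - 1)*137^1*337^1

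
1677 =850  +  827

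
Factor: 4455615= 3^1*5^1* 17^1*101^1*173^1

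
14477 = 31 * 467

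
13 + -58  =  -45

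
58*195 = 11310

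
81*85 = 6885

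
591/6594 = 197/2198 = 0.09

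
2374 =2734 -360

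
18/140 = 9/70  =  0.13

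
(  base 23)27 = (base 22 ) 29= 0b110101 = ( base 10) 53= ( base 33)1k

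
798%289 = 220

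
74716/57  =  74716/57 = 1310.81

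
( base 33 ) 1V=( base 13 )4c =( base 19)37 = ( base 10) 64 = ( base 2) 1000000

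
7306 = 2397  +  4909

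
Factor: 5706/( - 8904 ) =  - 951/1484=   - 2^( - 2)*3^1*7^(-1) * 53^( - 1 )*317^1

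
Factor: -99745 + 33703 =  - 66042 = - 2^1*3^3*1223^1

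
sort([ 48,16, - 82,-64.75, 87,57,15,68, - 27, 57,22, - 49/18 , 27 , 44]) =[-82, - 64.75, - 27,  -  49/18,  15,16,22 , 27,44, 48, 57, 57 , 68,87 ] 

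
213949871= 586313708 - 372363837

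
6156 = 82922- 76766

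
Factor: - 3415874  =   - 2^1*7^1 * 11^1 *41^1 * 541^1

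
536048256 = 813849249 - 277800993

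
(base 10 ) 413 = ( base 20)10d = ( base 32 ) ct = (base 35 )bs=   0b110011101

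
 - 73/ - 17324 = 73/17324 = 0.00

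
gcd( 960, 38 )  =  2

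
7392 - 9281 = - 1889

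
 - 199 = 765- 964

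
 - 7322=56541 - 63863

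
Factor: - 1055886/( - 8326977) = 351962/2775659 = 2^1 * 13^1*41^( - 1 )*13537^1 * 67699^(-1)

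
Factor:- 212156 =-2^2*7^1*7577^1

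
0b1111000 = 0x78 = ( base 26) 4G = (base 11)AA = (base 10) 120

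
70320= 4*17580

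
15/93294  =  5/31098 = 0.00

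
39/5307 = 13/1769 = 0.01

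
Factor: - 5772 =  - 2^2*3^1 * 13^1*37^1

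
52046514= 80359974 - 28313460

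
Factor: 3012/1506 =2 =2^1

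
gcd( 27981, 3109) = 3109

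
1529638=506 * 3023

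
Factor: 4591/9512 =2^( - 3)*29^( - 1)*41^(-1)*4591^1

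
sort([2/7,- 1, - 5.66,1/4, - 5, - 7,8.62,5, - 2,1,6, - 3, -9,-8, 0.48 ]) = [  -  9, - 8, - 7, - 5.66, - 5,  -  3, - 2, - 1, 1/4, 2/7, 0.48, 1, 5, 6,8.62 ]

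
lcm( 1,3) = 3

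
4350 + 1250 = 5600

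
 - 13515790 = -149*90710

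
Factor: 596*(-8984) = - 5354464= -2^5*149^1 * 1123^1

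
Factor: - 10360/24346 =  - 20/47=   - 2^2*5^1 * 47^(-1 )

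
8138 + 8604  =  16742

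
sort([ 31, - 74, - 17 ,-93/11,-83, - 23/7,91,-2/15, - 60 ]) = [ - 83, - 74  ,-60,-17,-93/11, - 23/7, - 2/15, 31, 91]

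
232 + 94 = 326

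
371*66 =24486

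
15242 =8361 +6881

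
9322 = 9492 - 170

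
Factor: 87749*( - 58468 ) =-2^2*47^2*311^1*1867^1 =- 5130508532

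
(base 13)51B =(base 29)10s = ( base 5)11434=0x365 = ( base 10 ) 869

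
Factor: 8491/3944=2^( - 3 )*7^1*17^(  -  1)*29^( - 1 )*1213^1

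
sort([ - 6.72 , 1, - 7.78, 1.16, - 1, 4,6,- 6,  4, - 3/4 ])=[ - 7.78, - 6.72,-6, - 1, - 3/4, 1, 1.16, 4, 4,6]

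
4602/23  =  200  +  2/23 = 200.09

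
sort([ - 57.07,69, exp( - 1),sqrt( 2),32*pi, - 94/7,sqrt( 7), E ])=[ - 57.07, - 94/7,exp( - 1 ) , sqrt( 2 ),  sqrt( 7 ), E , 69, 32*  pi]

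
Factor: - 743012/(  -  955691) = 2^2 *11^( - 1)* 283^ (-1) *307^(  -  1)*185753^1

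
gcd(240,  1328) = 16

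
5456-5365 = 91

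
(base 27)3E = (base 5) 340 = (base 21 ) 4b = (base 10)95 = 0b1011111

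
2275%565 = 15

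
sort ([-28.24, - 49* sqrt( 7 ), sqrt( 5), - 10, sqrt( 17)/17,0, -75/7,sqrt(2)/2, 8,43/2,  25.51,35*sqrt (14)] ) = [ - 49*sqrt( 7),-28.24, - 75/7, - 10 , 0,sqrt( 17) /17, sqrt(2)/2,sqrt( 5),8,43/2,25.51, 35 * sqrt( 14 ) ]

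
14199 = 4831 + 9368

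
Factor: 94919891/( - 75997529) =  - 11^1 * 17^1*251^ (  -  1) * 302779^( - 1) * 507593^1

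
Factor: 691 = 691^1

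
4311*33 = 142263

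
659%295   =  69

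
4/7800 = 1/1950 = 0.00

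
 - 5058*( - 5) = 25290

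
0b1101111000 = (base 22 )1I8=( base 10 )888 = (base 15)3e3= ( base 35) pd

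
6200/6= 1033  +  1/3=1033.33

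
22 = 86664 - 86642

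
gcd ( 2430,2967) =3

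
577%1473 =577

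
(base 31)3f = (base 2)1101100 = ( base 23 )4g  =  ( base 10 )108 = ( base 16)6c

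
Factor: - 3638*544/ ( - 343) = 2^6 * 7^( - 3)*17^2*107^1  =  1979072/343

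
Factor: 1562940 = 2^2*3^2*5^1*19^1*457^1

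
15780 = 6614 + 9166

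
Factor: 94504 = 2^3 * 11813^1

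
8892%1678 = 502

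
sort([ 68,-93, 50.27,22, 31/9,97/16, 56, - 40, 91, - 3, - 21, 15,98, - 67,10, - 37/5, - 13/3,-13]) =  [ - 93, - 67 , - 40 ,-21, - 13, - 37/5 ,  -  13/3, - 3, 31/9, 97/16, 10,15  ,  22, 50.27,56, 68, 91,98] 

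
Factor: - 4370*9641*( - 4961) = 2^1*5^1*11^2*19^1 * 23^1*31^1 * 41^1*311^1 =209012734370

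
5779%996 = 799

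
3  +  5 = 8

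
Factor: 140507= 23^1*41^1*149^1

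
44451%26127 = 18324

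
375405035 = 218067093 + 157337942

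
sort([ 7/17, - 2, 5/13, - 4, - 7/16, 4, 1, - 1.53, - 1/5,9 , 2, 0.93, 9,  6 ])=[ - 4, - 2,  -  1.53, - 7/16, - 1/5, 5/13 , 7/17,0.93, 1, 2,4, 6, 9, 9]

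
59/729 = 59/729 = 0.08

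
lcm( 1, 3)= 3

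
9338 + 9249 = 18587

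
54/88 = 27/44 = 0.61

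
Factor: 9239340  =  2^2*3^1*5^1*11^1*13999^1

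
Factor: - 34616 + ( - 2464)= - 37080 = -  2^3 * 3^2* 5^1*103^1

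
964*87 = 83868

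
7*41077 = 287539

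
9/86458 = 9/86458 = 0.00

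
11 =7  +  4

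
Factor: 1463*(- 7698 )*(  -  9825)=2^1*3^2 * 5^2*7^1*11^1*19^1*131^1*1283^1= 110650859550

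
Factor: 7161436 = 2^2*1790359^1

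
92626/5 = 92626/5 = 18525.20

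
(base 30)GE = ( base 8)756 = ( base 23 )LB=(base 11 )40a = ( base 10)494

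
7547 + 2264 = 9811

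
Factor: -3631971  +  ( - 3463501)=-2^4*443467^1=   -7095472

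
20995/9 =20995/9 = 2332.78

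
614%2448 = 614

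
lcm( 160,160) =160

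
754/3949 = 754/3949 = 0.19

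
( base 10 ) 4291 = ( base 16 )10C3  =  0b1000011000011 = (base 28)5d7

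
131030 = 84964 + 46066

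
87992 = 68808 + 19184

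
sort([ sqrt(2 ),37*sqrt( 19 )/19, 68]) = [sqrt ( 2), 37*sqrt( 19)/19,  68]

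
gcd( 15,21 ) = 3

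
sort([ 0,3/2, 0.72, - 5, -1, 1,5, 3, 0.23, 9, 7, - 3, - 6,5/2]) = [ - 6, - 5, - 3,-1, 0,0.23 , 0.72,1,3/2,5/2,3, 5, 7, 9] 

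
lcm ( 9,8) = 72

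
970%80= 10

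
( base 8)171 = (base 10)121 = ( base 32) 3p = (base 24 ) 51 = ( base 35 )3g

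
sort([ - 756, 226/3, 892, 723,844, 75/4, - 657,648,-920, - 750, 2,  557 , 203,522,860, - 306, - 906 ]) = [ - 920,-906, - 756, - 750 , - 657, - 306, 2, 75/4, 226/3, 203,522, 557, 648,723  ,  844,  860, 892] 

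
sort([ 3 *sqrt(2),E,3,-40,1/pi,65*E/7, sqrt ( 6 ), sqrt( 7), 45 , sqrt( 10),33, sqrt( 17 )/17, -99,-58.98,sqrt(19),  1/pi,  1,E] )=[ - 99, - 58.98,-40 , sqrt ( 17)/17,1/pi,1/pi,1,sqrt(6 ),sqrt(7 ),E,E, 3, sqrt (10 ), 3*sqrt(2 ), sqrt( 19 ) , 65*E/7,33,45] 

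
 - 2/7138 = -1 + 3568/3569 = -0.00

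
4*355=1420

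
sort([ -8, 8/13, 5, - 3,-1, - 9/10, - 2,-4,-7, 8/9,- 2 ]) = [-8 , - 7, - 4, - 3, - 2, - 2, - 1,-9/10,8/13 , 8/9, 5]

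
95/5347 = 95/5347 = 0.02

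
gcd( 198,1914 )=66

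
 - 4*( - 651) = 2604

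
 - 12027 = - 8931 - 3096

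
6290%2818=654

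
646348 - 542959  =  103389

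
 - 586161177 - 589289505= -1175450682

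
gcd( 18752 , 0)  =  18752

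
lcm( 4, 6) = 12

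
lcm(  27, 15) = 135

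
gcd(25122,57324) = 6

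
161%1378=161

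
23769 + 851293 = 875062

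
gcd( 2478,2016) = 42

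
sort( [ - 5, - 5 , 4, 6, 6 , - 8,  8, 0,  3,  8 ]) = [ - 8 , - 5, - 5 , 0, 3,4,6 , 6,8,8]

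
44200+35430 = 79630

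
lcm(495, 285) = 9405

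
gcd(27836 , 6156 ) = 4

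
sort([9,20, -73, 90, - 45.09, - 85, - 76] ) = [ - 85, - 76, - 73, - 45.09,9, 20, 90]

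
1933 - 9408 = -7475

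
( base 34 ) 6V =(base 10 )235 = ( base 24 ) 9J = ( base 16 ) EB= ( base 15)10A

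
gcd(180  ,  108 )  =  36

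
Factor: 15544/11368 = 67/49 = 7^ ( - 2)*67^1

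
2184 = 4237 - 2053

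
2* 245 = 490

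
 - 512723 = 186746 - 699469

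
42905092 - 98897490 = -55992398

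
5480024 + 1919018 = 7399042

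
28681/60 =478 + 1/60 = 478.02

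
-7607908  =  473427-8081335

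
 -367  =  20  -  387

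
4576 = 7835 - 3259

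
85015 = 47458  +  37557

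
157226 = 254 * 619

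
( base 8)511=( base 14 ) 197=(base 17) 126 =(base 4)11021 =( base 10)329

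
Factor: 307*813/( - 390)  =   - 83197/130 = - 2^(- 1)*5^ ( - 1)*13^( - 1) * 271^1 * 307^1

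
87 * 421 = 36627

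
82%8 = 2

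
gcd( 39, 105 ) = 3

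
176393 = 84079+92314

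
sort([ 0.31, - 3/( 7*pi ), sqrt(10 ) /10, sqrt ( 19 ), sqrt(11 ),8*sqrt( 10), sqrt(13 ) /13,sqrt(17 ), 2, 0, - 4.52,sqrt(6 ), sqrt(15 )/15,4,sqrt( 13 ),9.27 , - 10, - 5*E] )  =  [ - 5*E, - 10, - 4.52, - 3/(7*pi),0,sqrt( 15) /15, sqrt(13 ) /13, 0.31, sqrt( 10)/10,2, sqrt(6),sqrt(11 ),sqrt( 13 ), 4, sqrt(17 ), sqrt(19 ), 9.27, 8*sqrt( 10 ) ] 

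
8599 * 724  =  6225676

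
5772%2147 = 1478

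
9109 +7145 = 16254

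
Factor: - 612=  - 2^2*3^2*17^1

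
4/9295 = 4/9295 = 0.00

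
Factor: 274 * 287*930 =2^2* 3^1*5^1*7^1 * 31^1*41^1*137^1 = 73133340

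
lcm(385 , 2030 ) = 22330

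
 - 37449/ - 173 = 216 + 81/173 = 216.47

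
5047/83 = 5047/83  =  60.81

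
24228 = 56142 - 31914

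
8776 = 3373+5403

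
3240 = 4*810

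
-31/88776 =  - 31/88776 = - 0.00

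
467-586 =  - 119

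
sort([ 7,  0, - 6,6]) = [ - 6,  0, 6 , 7 ] 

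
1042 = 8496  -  7454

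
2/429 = 2/429 = 0.00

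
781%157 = 153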